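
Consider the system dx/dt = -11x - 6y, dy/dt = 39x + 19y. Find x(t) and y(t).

x(t) = C_1e^(4t)sin(3t) + C_1e^(4t)cos(3t) + C_2e^(4t)sin(3t) - C_2e^(4t)cos(3t), y(t) = -2C_1e^(4t)sin(3t) - 3C_1e^(4t)cos(3t) - 3C_2e^(4t)sin(3t) + 2C_2e^(4t)cos(3t)

Coefficient matrix A = [[-11, -6], [39, 19]].
Characteristic polynomial det(A - λI) = λ^2 - 8λ + 25 = 0.
Eigenvalues λ = 4 ± 3i (complex conjugate pair).
For λ=4+3i: an eigenvector is (1,-3) - i(1,-2) = (1 - i, -3 + 2i).
A real fundamental pair from Re and Im of e^((4+3i)t)v: X_1 = e^(4t)(cos(3t)·(1,-3) + sin(3t)·(1,-2)), X_2 = e^(4t)(sin(3t)·(1,-3) - cos(3t)·(1,-2)).
General solution: C_1X_1 + C_2X_2.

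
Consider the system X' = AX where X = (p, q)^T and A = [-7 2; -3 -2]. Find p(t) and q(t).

p(t) = K_1e^(-5t) + 2K_2e^(-4t), q(t) = K_1e^(-5t) + 3K_2e^(-4t)

Coefficient matrix A = [[-7, 2], [-3, -2]].
Characteristic polynomial det(A - λI) = λ^2 + 9λ + 20 = 0.
Eigenvalues λ = -5, -4.
For λ=-5: (A-λI) row 1 is [-2, 2], so an eigenvector is (1, 1).
For λ=-4: (A-λI) row 1 is [-3, 2], so an eigenvector is (2, 3).
General solution: K_1e^(-5t)(1,1) + K_2e^(-4t)(2,3).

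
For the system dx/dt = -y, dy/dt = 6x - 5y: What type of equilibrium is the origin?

A = [[0,-1],[6,-5]]; det(A-λI) = λ^2 + 5λ + 6.
λ = -2, -3: both negative.

stable node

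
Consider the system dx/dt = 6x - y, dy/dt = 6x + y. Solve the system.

x(t) = -c_1e^(3t) + c_2e^(4t), y(t) = -3c_1e^(3t) + 2c_2e^(4t)

Coefficient matrix A = [[6, -1], [6, 1]].
Characteristic polynomial det(A - λI) = λ^2 - 7λ + 12 = 0.
Eigenvalues λ = 3, 4.
For λ=3: (A-λI) row 1 is [3, -1], so an eigenvector is (-1, -3).
For λ=4: (A-λI) row 1 is [2, -1], so an eigenvector is (1, 2).
General solution: c_1e^(3t)(-1,-3) + c_2e^(4t)(1,2).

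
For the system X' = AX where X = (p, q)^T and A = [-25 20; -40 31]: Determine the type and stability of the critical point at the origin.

unstable spiral

A = [[-25,20],[-40,31]]; det(A-λI) = λ^2 - 6λ + 25.
λ = 3 ± 4i: positive real part.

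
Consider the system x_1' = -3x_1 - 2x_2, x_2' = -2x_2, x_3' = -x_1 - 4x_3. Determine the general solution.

Coefficient matrix A = [[-3, -2, 0], [0, -2, 0], [-1, 0, -4]].
det(A - λI) = 0 gives eigenvalues λ = -3, -2, -4.
For λ=-3: eigenvector (1,0,-1).
For λ=-2: eigenvector (-2,1,1).
For λ=-4: eigenvector (0,0,1).
General solution: C_1e^(-3t)(1,0,-1) + C_2e^(-2t)(-2,1,1) + C_3e^(-4t)(0,0,1).

x_1(t) = C_1e^(-3t) - 2C_2e^(-2t), x_2(t) = C_2e^(-2t), x_3(t) = -C_1e^(-3t) + C_2e^(-2t) + C_3e^(-4t)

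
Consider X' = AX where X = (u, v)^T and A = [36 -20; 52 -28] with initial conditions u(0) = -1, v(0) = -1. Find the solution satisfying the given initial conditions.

Coefficient matrix A = [[36, -20], [52, -28]].
Characteristic polynomial det(A - λI) = λ^2 - 8λ + 32 = 0.
Eigenvalues λ = 4 ± 4i (complex conjugate pair).
For λ=4+4i: an eigenvector is (1,2) - i(-2,-3) = (1 + 2i, 2 + 3i).
A real fundamental pair from Re and Im of e^((4+4i)t)v: X_1 = e^(4t)(cos(4t)·(1,2) + sin(4t)·(-2,-3)), X_2 = e^(4t)(sin(4t)·(1,2) - cos(4t)·(-2,-3)).
General solution: K_1X_1 + K_2X_2.
Applying u(0)=-1, v(0)=-1 gives K_1=1, K_2=-1.

u(t) = -3e^(4t)sin(4t) - e^(4t)cos(4t), v(t) = -5e^(4t)sin(4t) - e^(4t)cos(4t)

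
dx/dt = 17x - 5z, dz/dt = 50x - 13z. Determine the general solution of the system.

x(t) = -c_1e^(2t)cos(5t) - c_2e^(2t)sin(5t), z(t) = -c_1e^(2t)sin(5t) - 3c_1e^(2t)cos(5t) - 3c_2e^(2t)sin(5t) + c_2e^(2t)cos(5t)

Coefficient matrix A = [[17, -5], [50, -13]].
Characteristic polynomial det(A - λI) = λ^2 - 4λ + 29 = 0.
Eigenvalues λ = 2 ± 5i (complex conjugate pair).
For λ=2+5i: an eigenvector is (-1,-3) - i(0,-1) = (-1, -3 + i).
A real fundamental pair from Re and Im of e^((2+5i)t)v: X_1 = e^(2t)(cos(5t)·(-1,-3) + sin(5t)·(0,-1)), X_2 = e^(2t)(sin(5t)·(-1,-3) - cos(5t)·(0,-1)).
General solution: c_1X_1 + c_2X_2.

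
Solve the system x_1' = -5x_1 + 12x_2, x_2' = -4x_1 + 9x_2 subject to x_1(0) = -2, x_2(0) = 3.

Coefficient matrix A = [[-5, 12], [-4, 9]].
Characteristic polynomial det(A - λI) = λ^2 - 4λ + 3 = 0.
Eigenvalues λ = 3, 1.
For λ=3: (A-λI) row 1 is [-8, 12], so an eigenvector is (3, 2).
For λ=1: (A-λI) row 1 is [-6, 12], so an eigenvector is (2, 1).
General solution: C_1e^(3t)(3,2) + C_2e^(t)(2,1).
Applying x_1(0)=-2, x_2(0)=3 gives C_1=8, C_2=-13.

x_1(t) = 24e^(3t) - 26e^(t), x_2(t) = 16e^(3t) - 13e^(t)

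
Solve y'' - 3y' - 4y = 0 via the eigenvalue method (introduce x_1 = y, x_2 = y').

Let x_1 = y, x_2 = y'. Then x_1' = x_2 and x_2' = 4x_1 + 3x_2.
A = [[0,1],[4,3]]; det(A-λI) = λ^2 - 3λ - 4.
Eigenvalues λ = -1, 4 with eigenvectors (1,-1), (1,4).

y(t) = C_1e^(-t) + C_2e^(4t)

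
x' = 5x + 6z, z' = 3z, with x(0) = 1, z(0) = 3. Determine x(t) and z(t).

Coefficient matrix A = [[5, 6], [0, 3]].
Characteristic polynomial det(A - λI) = λ^2 - 8λ + 15 = 0.
Eigenvalues λ = 5, 3.
For λ=5: (A-λI) row 1 is [0, 6], so an eigenvector is (1, 0).
For λ=3: (A-λI) row 1 is [2, 6], so an eigenvector is (-3, 1).
General solution: c_1e^(5t)(1,0) + c_2e^(3t)(-3,1).
Applying x(0)=1, z(0)=3 gives c_1=10, c_2=3.

x(t) = 10e^(5t) - 9e^(3t), z(t) = 3e^(3t)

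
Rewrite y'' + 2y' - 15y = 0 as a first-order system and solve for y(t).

y(t) = c_1e^(-5t) + c_2e^(3t)

Let x_1 = y, x_2 = y'. Then x_1' = x_2 and x_2' = 15x_1 - 2x_2.
A = [[0,1],[15,-2]]; det(A-λI) = λ^2 + 2λ - 15.
Eigenvalues λ = -5, 3 with eigenvectors (1,-5), (1,3).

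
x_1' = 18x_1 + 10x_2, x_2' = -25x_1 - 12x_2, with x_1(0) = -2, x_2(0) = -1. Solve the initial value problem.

Coefficient matrix A = [[18, 10], [-25, -12]].
Characteristic polynomial det(A - λI) = λ^2 - 6λ + 34 = 0.
Eigenvalues λ = 3 ± 5i (complex conjugate pair).
For λ=3+5i: an eigenvector is (1,-1) - i(1,-2) = (1 - i, -1 + 2i).
A real fundamental pair from Re and Im of e^((3+5i)t)v: X_1 = e^(3t)(cos(5t)·(1,-1) + sin(5t)·(1,-2)), X_2 = e^(3t)(sin(5t)·(1,-1) - cos(5t)·(1,-2)).
General solution: C_1X_1 + C_2X_2.
Applying x_1(0)=-2, x_2(0)=-1 gives C_1=-5, C_2=-3.

x_1(t) = -8e^(3t)sin(5t) - 2e^(3t)cos(5t), x_2(t) = 13e^(3t)sin(5t) - e^(3t)cos(5t)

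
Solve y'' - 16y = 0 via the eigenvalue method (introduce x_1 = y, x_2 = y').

y(t) = C_1e^(-4t) + C_2e^(4t)

Let x_1 = y, x_2 = y'. Then x_1' = x_2 and x_2' = 16x_1.
A = [[0,1],[16,0]]; det(A-λI) = λ^2 - 16.
Eigenvalues λ = -4, 4 with eigenvectors (1,-4), (1,4).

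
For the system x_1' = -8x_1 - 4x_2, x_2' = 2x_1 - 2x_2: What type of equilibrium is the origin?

A = [[-8,-4],[2,-2]]; det(A-λI) = λ^2 + 10λ + 24.
λ = -6, -4: both negative.

stable node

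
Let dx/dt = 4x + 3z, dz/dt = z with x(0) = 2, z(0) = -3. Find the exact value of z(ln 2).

A = [[4,3],[0,1]]; eigenvalues λ = 1, 4.
Eigenvectors: (-1,1) for λ=1, (1,0) for λ=4.
From the initial condition, c_1 = -3, c_2 = -1.
z(ln 2) = (-3)(2^1)(1) + (-1)(2^4)(0) = -6.

-6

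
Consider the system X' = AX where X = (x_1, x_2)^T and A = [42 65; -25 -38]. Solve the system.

Coefficient matrix A = [[42, 65], [-25, -38]].
Characteristic polynomial det(A - λI) = λ^2 - 4λ + 29 = 0.
Eigenvalues λ = 2 ± 5i (complex conjugate pair).
For λ=2+5i: an eigenvector is (-2,1) - i(-3,2) = (-2 + 3i, 1 - 2i).
A real fundamental pair from Re and Im of e^((2+5i)t)v: X_1 = e^(2t)(cos(5t)·(-2,1) + sin(5t)·(-3,2)), X_2 = e^(2t)(sin(5t)·(-2,1) - cos(5t)·(-3,2)).
General solution: c_1X_1 + c_2X_2.

x_1(t) = -3c_1e^(2t)sin(5t) - 2c_1e^(2t)cos(5t) - 2c_2e^(2t)sin(5t) + 3c_2e^(2t)cos(5t), x_2(t) = 2c_1e^(2t)sin(5t) + c_1e^(2t)cos(5t) + c_2e^(2t)sin(5t) - 2c_2e^(2t)cos(5t)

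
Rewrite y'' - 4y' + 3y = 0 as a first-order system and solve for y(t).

Let x_1 = y, x_2 = y'. Then x_1' = x_2 and x_2' = -3x_1 + 4x_2.
A = [[0,1],[-3,4]]; det(A-λI) = λ^2 - 4λ + 3.
Eigenvalues λ = 3, 1 with eigenvectors (1,3), (1,1).

y(t) = C_1e^(3t) + C_2e^(t)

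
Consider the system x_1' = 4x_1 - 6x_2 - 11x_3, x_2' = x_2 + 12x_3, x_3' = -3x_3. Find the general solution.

Coefficient matrix A = [[4, -6, -11], [0, 1, 12], [0, 0, -3]].
det(A - λI) = 0 gives eigenvalues λ = 4, 1, -3.
For λ=4: eigenvector (1,0,0).
For λ=1: eigenvector (2,1,0).
For λ=-3: eigenvector (-1,-3,1).
General solution: K_1e^(4t)(1,0,0) + K_2e^(t)(2,1,0) + K_3e^(-3t)(-1,-3,1).

x_1(t) = K_1e^(4t) + 2K_2e^(t) - K_3e^(-3t), x_2(t) = K_2e^(t) - 3K_3e^(-3t), x_3(t) = K_3e^(-3t)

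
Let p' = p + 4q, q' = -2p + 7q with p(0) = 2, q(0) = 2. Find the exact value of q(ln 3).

486

A = [[1,4],[-2,7]]; eigenvalues λ = 3, 5.
Eigenvectors: (-2,-1) for λ=3, (1,1) for λ=5.
From the initial condition, c_1 = 0, c_2 = 2.
q(ln 3) = (0)(3^3)(-1) + (2)(3^5)(1) = 486.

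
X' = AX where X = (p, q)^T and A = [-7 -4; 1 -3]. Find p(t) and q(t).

p(t) = -2K_1e^(-5t) - 2K_2te^(-5t) + K_2e^(-5t), q(t) = K_1e^(-5t) + K_2te^(-5t)

Coefficient matrix A = [[-7, -4], [1, -3]].
Characteristic polynomial det(A - λI) = λ^2 + 10λ + 25 = 0.
Single eigenvalue λ = -5 with algebraic multiplicity 2.
Eigenvector v = (-2,1); generalized eigenvector w with (A-λI)w=v is (1,0).
General solution: e^(-5t)[K_1·v + K_2·(t·v + w)].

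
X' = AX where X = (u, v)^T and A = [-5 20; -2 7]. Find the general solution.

Coefficient matrix A = [[-5, 20], [-2, 7]].
Characteristic polynomial det(A - λI) = λ^2 - 2λ + 5 = 0.
Eigenvalues λ = 1 ± 2i (complex conjugate pair).
For λ=1+2i: an eigenvector is (3,1) - i(1,0) = (3 - i, 1).
A real fundamental pair from Re and Im of e^((1+2i)t)v: X_1 = e^(t)(cos(2t)·(3,1) + sin(2t)·(1,0)), X_2 = e^(t)(sin(2t)·(3,1) - cos(2t)·(1,0)).
General solution: C_1X_1 + C_2X_2.

u(t) = C_1e^(t)sin(2t) + 3C_1e^(t)cos(2t) + 3C_2e^(t)sin(2t) - C_2e^(t)cos(2t), v(t) = C_1e^(t)cos(2t) + C_2e^(t)sin(2t)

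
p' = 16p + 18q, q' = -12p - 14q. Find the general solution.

p(t) = -3C_1e^(4t) - C_2e^(-2t), q(t) = 2C_1e^(4t) + C_2e^(-2t)

Coefficient matrix A = [[16, 18], [-12, -14]].
Characteristic polynomial det(A - λI) = λ^2 - 2λ - 8 = 0.
Eigenvalues λ = 4, -2.
For λ=4: (A-λI) row 1 is [12, 18], so an eigenvector is (-3, 2).
For λ=-2: (A-λI) row 1 is [18, 18], so an eigenvector is (-1, 1).
General solution: C_1e^(4t)(-3,2) + C_2e^(-2t)(-1,1).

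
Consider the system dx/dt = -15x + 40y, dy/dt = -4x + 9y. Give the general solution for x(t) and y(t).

Coefficient matrix A = [[-15, 40], [-4, 9]].
Characteristic polynomial det(A - λI) = λ^2 + 6λ + 25 = 0.
Eigenvalues λ = -3 ± 4i (complex conjugate pair).
For λ=-3+4i: an eigenvector is (-3,-1) - i(-1,0) = (-3 + i, -1).
A real fundamental pair from Re and Im of e^((-3+4i)t)v: X_1 = e^(-3t)(cos(4t)·(-3,-1) + sin(4t)·(-1,0)), X_2 = e^(-3t)(sin(4t)·(-3,-1) - cos(4t)·(-1,0)).
General solution: K_1X_1 + K_2X_2.

x(t) = -K_1e^(-3t)sin(4t) - 3K_1e^(-3t)cos(4t) - 3K_2e^(-3t)sin(4t) + K_2e^(-3t)cos(4t), y(t) = -K_1e^(-3t)cos(4t) - K_2e^(-3t)sin(4t)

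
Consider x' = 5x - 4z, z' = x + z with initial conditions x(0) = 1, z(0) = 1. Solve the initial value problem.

Coefficient matrix A = [[5, -4], [1, 1]].
Characteristic polynomial det(A - λI) = λ^2 - 6λ + 9 = 0.
Single eigenvalue λ = 3 with algebraic multiplicity 2.
Eigenvector v = (2,1); generalized eigenvector w with (A-λI)w=v is (-3,-2).
General solution: e^(3t)[c_1·v + c_2·(t·v + w)].
Applying x(0)=1, z(0)=1 gives c_1=-1, c_2=-1.

x(t) = -2te^(3t) + e^(3t), z(t) = -te^(3t) + e^(3t)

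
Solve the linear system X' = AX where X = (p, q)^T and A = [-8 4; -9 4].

Coefficient matrix A = [[-8, 4], [-9, 4]].
Characteristic polynomial det(A - λI) = λ^2 + 4λ + 4 = 0.
Single eigenvalue λ = -2 with algebraic multiplicity 2.
Eigenvector v = (2,3); generalized eigenvector w with (A-λI)w=v is (1,2).
General solution: e^(-2t)[C_1·v + C_2·(t·v + w)].

p(t) = 2C_1e^(-2t) + 2C_2te^(-2t) + C_2e^(-2t), q(t) = 3C_1e^(-2t) + 3C_2te^(-2t) + 2C_2e^(-2t)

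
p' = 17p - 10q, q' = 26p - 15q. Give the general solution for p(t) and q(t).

Coefficient matrix A = [[17, -10], [26, -15]].
Characteristic polynomial det(A - λI) = λ^2 - 2λ + 5 = 0.
Eigenvalues λ = 1 ± 2i (complex conjugate pair).
For λ=1+2i: an eigenvector is (2,3) - i(1,2) = (2 - i, 3 - 2i).
A real fundamental pair from Re and Im of e^((1+2i)t)v: X_1 = e^(t)(cos(2t)·(2,3) + sin(2t)·(1,2)), X_2 = e^(t)(sin(2t)·(2,3) - cos(2t)·(1,2)).
General solution: C_1X_1 + C_2X_2.

p(t) = C_1e^(t)sin(2t) + 2C_1e^(t)cos(2t) + 2C_2e^(t)sin(2t) - C_2e^(t)cos(2t), q(t) = 2C_1e^(t)sin(2t) + 3C_1e^(t)cos(2t) + 3C_2e^(t)sin(2t) - 2C_2e^(t)cos(2t)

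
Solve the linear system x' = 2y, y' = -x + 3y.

x(t) = 2c_1e^(t) - c_2e^(2t), y(t) = c_1e^(t) - c_2e^(2t)

Coefficient matrix A = [[0, 2], [-1, 3]].
Characteristic polynomial det(A - λI) = λ^2 - 3λ + 2 = 0.
Eigenvalues λ = 1, 2.
For λ=1: (A-λI) row 1 is [-1, 2], so an eigenvector is (2, 1).
For λ=2: (A-λI) row 1 is [-2, 2], so an eigenvector is (-1, -1).
General solution: c_1e^(t)(2,1) + c_2e^(2t)(-1,-1).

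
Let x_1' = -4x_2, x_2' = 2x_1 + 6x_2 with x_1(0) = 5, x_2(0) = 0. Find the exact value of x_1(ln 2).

-40

A = [[0,-4],[2,6]]; eigenvalues λ = 4, 2.
Eigenvectors: (-1,1) for λ=4, (2,-1) for λ=2.
From the initial condition, c_1 = 5, c_2 = 5.
x_1(ln 2) = (5)(2^4)(-1) + (5)(2^2)(2) = -40.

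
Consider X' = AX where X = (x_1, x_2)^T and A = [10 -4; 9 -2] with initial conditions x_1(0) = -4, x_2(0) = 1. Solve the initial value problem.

Coefficient matrix A = [[10, -4], [9, -2]].
Characteristic polynomial det(A - λI) = λ^2 - 8λ + 16 = 0.
Single eigenvalue λ = 4 with algebraic multiplicity 2.
Eigenvector v = (-2,-3); generalized eigenvector w with (A-λI)w=v is (1,2).
General solution: e^(4t)[c_1·v + c_2·(t·v + w)].
Applying x_1(0)=-4, x_2(0)=1 gives c_1=9, c_2=14.

x_1(t) = -28te^(4t) - 4e^(4t), x_2(t) = -42te^(4t) + e^(4t)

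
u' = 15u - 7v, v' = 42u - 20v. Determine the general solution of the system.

u(t) = -c_1e^(-6t) - c_2e^(t), v(t) = -3c_1e^(-6t) - 2c_2e^(t)

Coefficient matrix A = [[15, -7], [42, -20]].
Characteristic polynomial det(A - λI) = λ^2 + 5λ - 6 = 0.
Eigenvalues λ = -6, 1.
For λ=-6: (A-λI) row 1 is [21, -7], so an eigenvector is (-1, -3).
For λ=1: (A-λI) row 1 is [14, -7], so an eigenvector is (-1, -2).
General solution: c_1e^(-6t)(-1,-3) + c_2e^(t)(-1,-2).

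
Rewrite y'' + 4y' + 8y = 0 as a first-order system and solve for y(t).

Let x_1 = y, x_2 = y'. Then x_1' = x_2 and x_2' = -8x_1 - 4x_2.
A = [[0,1],[-8,-4]]; det(A-λI) = λ^2 + 4λ + 8.
Eigenvalues λ = -2 ± 2i.

y(t) = C_1e^(-2t)cos(2t) + C_2e^(-2t)sin(2t)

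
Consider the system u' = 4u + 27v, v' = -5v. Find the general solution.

u(t) = c_1e^(4t) - 3c_2e^(-5t), v(t) = c_2e^(-5t)

Coefficient matrix A = [[4, 27], [0, -5]].
Characteristic polynomial det(A - λI) = λ^2 + λ - 20 = 0.
Eigenvalues λ = 4, -5.
For λ=4: (A-λI) row 1 is [0, 27], so an eigenvector is (1, 0).
For λ=-5: (A-λI) row 1 is [9, 27], so an eigenvector is (-3, 1).
General solution: c_1e^(4t)(1,0) + c_2e^(-5t)(-3,1).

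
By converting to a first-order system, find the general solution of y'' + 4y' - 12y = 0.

y(t) = K_1e^(2t) + K_2e^(-6t)

Let x_1 = y, x_2 = y'. Then x_1' = x_2 and x_2' = 12x_1 - 4x_2.
A = [[0,1],[12,-4]]; det(A-λI) = λ^2 + 4λ - 12.
Eigenvalues λ = 2, -6 with eigenvectors (1,2), (1,-6).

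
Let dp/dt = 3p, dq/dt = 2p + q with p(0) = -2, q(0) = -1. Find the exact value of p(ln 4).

A = [[3,0],[2,1]]; eigenvalues λ = 3, 1.
Eigenvectors: (1,1) for λ=3, (0,-1) for λ=1.
From the initial condition, c_1 = -2, c_2 = -1.
p(ln 4) = (-2)(4^3)(1) + (-1)(4^1)(0) = -128.

-128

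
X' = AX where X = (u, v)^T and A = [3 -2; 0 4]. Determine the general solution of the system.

u(t) = 2C_1e^(4t) + C_2e^(3t), v(t) = -C_1e^(4t)

Coefficient matrix A = [[3, -2], [0, 4]].
Characteristic polynomial det(A - λI) = λ^2 - 7λ + 12 = 0.
Eigenvalues λ = 4, 3.
For λ=4: (A-λI) row 1 is [-1, -2], so an eigenvector is (2, -1).
For λ=3: (A-λI) row 1 is [0, -2], so an eigenvector is (1, 0).
General solution: C_1e^(4t)(2,-1) + C_2e^(3t)(1,0).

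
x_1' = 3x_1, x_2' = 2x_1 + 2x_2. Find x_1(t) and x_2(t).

x_1(t) = -c_1e^(3t), x_2(t) = -2c_1e^(3t) + c_2e^(2t)

Coefficient matrix A = [[3, 0], [2, 2]].
Characteristic polynomial det(A - λI) = λ^2 - 5λ + 6 = 0.
Eigenvalues λ = 3, 2.
For λ=3: (A-λI) row 2 is [2, -1], so an eigenvector is (-1, -2).
For λ=2: (A-λI) row 1 is [1, 0], so an eigenvector is (0, 1).
General solution: c_1e^(3t)(-1,-2) + c_2e^(2t)(0,1).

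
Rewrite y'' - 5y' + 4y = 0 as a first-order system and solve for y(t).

Let x_1 = y, x_2 = y'. Then x_1' = x_2 and x_2' = -4x_1 + 5x_2.
A = [[0,1],[-4,5]]; det(A-λI) = λ^2 - 5λ + 4.
Eigenvalues λ = 1, 4 with eigenvectors (1,1), (1,4).

y(t) = K_1e^(t) + K_2e^(4t)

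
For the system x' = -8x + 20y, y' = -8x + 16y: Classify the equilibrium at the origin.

A = [[-8,20],[-8,16]]; det(A-λI) = λ^2 - 8λ + 32.
λ = 4 ± 4i: positive real part.

unstable spiral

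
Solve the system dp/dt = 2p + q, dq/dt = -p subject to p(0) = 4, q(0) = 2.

p(t) = 6te^(t) + 4e^(t), q(t) = -6te^(t) + 2e^(t)

Coefficient matrix A = [[2, 1], [-1, 0]].
Characteristic polynomial det(A - λI) = λ^2 - 2λ + 1 = 0.
Single eigenvalue λ = 1 with algebraic multiplicity 2.
Eigenvector v = (-1,1); generalized eigenvector w with (A-λI)w=v is (2,-3).
General solution: e^(t)[c_1·v + c_2·(t·v + w)].
Applying p(0)=4, q(0)=2 gives c_1=-16, c_2=-6.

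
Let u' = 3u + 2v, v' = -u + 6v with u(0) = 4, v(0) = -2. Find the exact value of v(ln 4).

A = [[3,2],[-1,6]]; eigenvalues λ = 4, 5.
Eigenvectors: (2,1) for λ=4, (1,1) for λ=5.
From the initial condition, c_1 = 6, c_2 = -8.
v(ln 4) = (6)(4^4)(1) + (-8)(4^5)(1) = -6656.

-6656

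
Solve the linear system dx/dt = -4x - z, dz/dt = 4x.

x(t) = C_1e^(-2t) + C_2te^(-2t) - 2C_2e^(-2t), z(t) = -2C_1e^(-2t) - 2C_2te^(-2t) + 3C_2e^(-2t)

Coefficient matrix A = [[-4, -1], [4, 0]].
Characteristic polynomial det(A - λI) = λ^2 + 4λ + 4 = 0.
Single eigenvalue λ = -2 with algebraic multiplicity 2.
Eigenvector v = (1,-2); generalized eigenvector w with (A-λI)w=v is (-2,3).
General solution: e^(-2t)[C_1·v + C_2·(t·v + w)].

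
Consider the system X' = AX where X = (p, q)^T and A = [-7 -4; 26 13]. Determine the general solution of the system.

Coefficient matrix A = [[-7, -4], [26, 13]].
Characteristic polynomial det(A - λI) = λ^2 - 6λ + 13 = 0.
Eigenvalues λ = 3 ± 2i (complex conjugate pair).
For λ=3+2i: an eigenvector is (-1,2) - i(1,-3) = (-1 - i, 2 + 3i).
A real fundamental pair from Re and Im of e^((3+2i)t)v: X_1 = e^(3t)(cos(2t)·(-1,2) + sin(2t)·(1,-3)), X_2 = e^(3t)(sin(2t)·(-1,2) - cos(2t)·(1,-3)).
General solution: c_1X_1 + c_2X_2.

p(t) = c_1e^(3t)sin(2t) - c_1e^(3t)cos(2t) - c_2e^(3t)sin(2t) - c_2e^(3t)cos(2t), q(t) = -3c_1e^(3t)sin(2t) + 2c_1e^(3t)cos(2t) + 2c_2e^(3t)sin(2t) + 3c_2e^(3t)cos(2t)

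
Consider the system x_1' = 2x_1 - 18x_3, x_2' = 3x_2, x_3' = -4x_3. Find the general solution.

Coefficient matrix A = [[2, 0, -18], [0, 3, 0], [0, 0, -4]].
det(A - λI) = 0 gives eigenvalues λ = 2, -4, 3.
For λ=2: eigenvector (1,0,0).
For λ=-4: eigenvector (3,0,1).
For λ=3: eigenvector (0,1,0).
General solution: K_1e^(2t)(1,0,0) + K_2e^(-4t)(3,0,1) + K_3e^(3t)(0,1,0).

x_1(t) = K_1e^(2t) + 3K_2e^(-4t), x_2(t) = K_3e^(3t), x_3(t) = K_2e^(-4t)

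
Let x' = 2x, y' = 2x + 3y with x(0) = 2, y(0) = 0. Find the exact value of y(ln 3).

A = [[2,0],[2,3]]; eigenvalues λ = 2, 3.
Eigenvectors: (1,-2) for λ=2, (0,-1) for λ=3.
From the initial condition, c_1 = 2, c_2 = -4.
y(ln 3) = (2)(3^2)(-2) + (-4)(3^3)(-1) = 72.

72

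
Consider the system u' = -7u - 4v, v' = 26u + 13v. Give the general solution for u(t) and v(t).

Coefficient matrix A = [[-7, -4], [26, 13]].
Characteristic polynomial det(A - λI) = λ^2 - 6λ + 13 = 0.
Eigenvalues λ = 3 ± 2i (complex conjugate pair).
For λ=3+2i: an eigenvector is (-1,3) - i(-1,2) = (-1 + i, 3 - 2i).
A real fundamental pair from Re and Im of e^((3+2i)t)v: X_1 = e^(3t)(cos(2t)·(-1,3) + sin(2t)·(-1,2)), X_2 = e^(3t)(sin(2t)·(-1,3) - cos(2t)·(-1,2)).
General solution: c_1X_1 + c_2X_2.

u(t) = -c_1e^(3t)sin(2t) - c_1e^(3t)cos(2t) - c_2e^(3t)sin(2t) + c_2e^(3t)cos(2t), v(t) = 2c_1e^(3t)sin(2t) + 3c_1e^(3t)cos(2t) + 3c_2e^(3t)sin(2t) - 2c_2e^(3t)cos(2t)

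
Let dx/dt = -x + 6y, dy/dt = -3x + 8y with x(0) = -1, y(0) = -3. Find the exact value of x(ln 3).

A = [[-1,6],[-3,8]]; eigenvalues λ = 5, 2.
Eigenvectors: (-1,-1) for λ=5, (-2,-1) for λ=2.
From the initial condition, c_1 = 5, c_2 = -2.
x(ln 3) = (5)(3^5)(-1) + (-2)(3^2)(-2) = -1179.

-1179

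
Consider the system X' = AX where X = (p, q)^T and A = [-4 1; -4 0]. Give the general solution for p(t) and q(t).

Coefficient matrix A = [[-4, 1], [-4, 0]].
Characteristic polynomial det(A - λI) = λ^2 + 4λ + 4 = 0.
Single eigenvalue λ = -2 with algebraic multiplicity 2.
Eigenvector v = (-1,-2); generalized eigenvector w with (A-λI)w=v is (2,3).
General solution: e^(-2t)[K_1·v + K_2·(t·v + w)].

p(t) = -K_1e^(-2t) - K_2te^(-2t) + 2K_2e^(-2t), q(t) = -2K_1e^(-2t) - 2K_2te^(-2t) + 3K_2e^(-2t)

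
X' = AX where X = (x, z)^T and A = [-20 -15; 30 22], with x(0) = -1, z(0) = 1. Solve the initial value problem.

x(t) = 2e^(t)sin(3t) - e^(t)cos(3t), z(t) = -3e^(t)sin(3t) + e^(t)cos(3t)

Coefficient matrix A = [[-20, -15], [30, 22]].
Characteristic polynomial det(A - λI) = λ^2 - 2λ + 10 = 0.
Eigenvalues λ = 1 ± 3i (complex conjugate pair).
For λ=1+3i: an eigenvector is (-2,3) - i(-1,1) = (-2 + i, 3 - i).
A real fundamental pair from Re and Im of e^((1+3i)t)v: X_1 = e^(t)(cos(3t)·(-2,3) + sin(3t)·(-1,1)), X_2 = e^(t)(sin(3t)·(-2,3) - cos(3t)·(-1,1)).
General solution: K_1X_1 + K_2X_2.
Applying x(0)=-1, z(0)=1 gives K_1=0, K_2=-1.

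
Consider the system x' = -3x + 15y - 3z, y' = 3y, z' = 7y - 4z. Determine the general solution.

x(t) = c_1e^(-3t) + 2c_2e^(3t) + 3c_3e^(-4t), y(t) = c_2e^(3t), z(t) = c_2e^(3t) + c_3e^(-4t)

Coefficient matrix A = [[-3, 15, -3], [0, 3, 0], [0, 7, -4]].
det(A - λI) = 0 gives eigenvalues λ = -3, 3, -4.
For λ=-3: eigenvector (1,0,0).
For λ=3: eigenvector (2,1,1).
For λ=-4: eigenvector (3,0,1).
General solution: c_1e^(-3t)(1,0,0) + c_2e^(3t)(2,1,1) + c_3e^(-4t)(3,0,1).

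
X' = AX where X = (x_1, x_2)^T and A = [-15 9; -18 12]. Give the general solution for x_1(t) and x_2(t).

x_1(t) = K_1e^(3t) + K_2e^(-6t), x_2(t) = 2K_1e^(3t) + K_2e^(-6t)

Coefficient matrix A = [[-15, 9], [-18, 12]].
Characteristic polynomial det(A - λI) = λ^2 + 3λ - 18 = 0.
Eigenvalues λ = 3, -6.
For λ=3: (A-λI) row 1 is [-18, 9], so an eigenvector is (1, 2).
For λ=-6: (A-λI) row 1 is [-9, 9], so an eigenvector is (1, 1).
General solution: K_1e^(3t)(1,2) + K_2e^(-6t)(1,1).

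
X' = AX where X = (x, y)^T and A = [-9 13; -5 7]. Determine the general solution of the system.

x(t) = 3c_1e^(-t)sin(t) - 2c_1e^(-t)cos(t) - 2c_2e^(-t)sin(t) - 3c_2e^(-t)cos(t), y(t) = 2c_1e^(-t)sin(t) - c_1e^(-t)cos(t) - c_2e^(-t)sin(t) - 2c_2e^(-t)cos(t)

Coefficient matrix A = [[-9, 13], [-5, 7]].
Characteristic polynomial det(A - λI) = λ^2 + 2λ + 2 = 0.
Eigenvalues λ = -1 ± i (complex conjugate pair).
For λ=-1+i: an eigenvector is (-2,-1) - i(3,2) = (-2 - 3i, -1 - 2i).
A real fundamental pair from Re and Im of e^((-1+i)t)v: X_1 = e^(-t)(cos(t)·(-2,-1) + sin(t)·(3,2)), X_2 = e^(-t)(sin(t)·(-2,-1) - cos(t)·(3,2)).
General solution: c_1X_1 + c_2X_2.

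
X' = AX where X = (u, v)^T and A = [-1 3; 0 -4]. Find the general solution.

Coefficient matrix A = [[-1, 3], [0, -4]].
Characteristic polynomial det(A - λI) = λ^2 + 5λ + 4 = 0.
Eigenvalues λ = -4, -1.
For λ=-4: (A-λI) row 1 is [3, 3], so an eigenvector is (-1, 1).
For λ=-1: (A-λI) row 1 is [0, 3], so an eigenvector is (-1, 0).
General solution: C_1e^(-4t)(-1,1) + C_2e^(-t)(-1,0).

u(t) = -C_1e^(-4t) - C_2e^(-t), v(t) = C_1e^(-4t)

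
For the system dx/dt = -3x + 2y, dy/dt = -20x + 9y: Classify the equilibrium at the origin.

unstable spiral

A = [[-3,2],[-20,9]]; det(A-λI) = λ^2 - 6λ + 13.
λ = 3 ± 2i: positive real part.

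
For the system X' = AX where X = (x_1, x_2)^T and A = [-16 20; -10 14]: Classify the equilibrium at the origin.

A = [[-16,20],[-10,14]]; det(A-λI) = λ^2 + 2λ - 24.
λ = -6, 4: opposite signs.

saddle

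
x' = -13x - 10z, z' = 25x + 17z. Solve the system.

Coefficient matrix A = [[-13, -10], [25, 17]].
Characteristic polynomial det(A - λI) = λ^2 - 4λ + 29 = 0.
Eigenvalues λ = 2 ± 5i (complex conjugate pair).
For λ=2+5i: an eigenvector is (-1,2) - i(-1,1) = (-1 + i, 2 - i).
A real fundamental pair from Re and Im of e^((2+5i)t)v: X_1 = e^(2t)(cos(5t)·(-1,2) + sin(5t)·(-1,1)), X_2 = e^(2t)(sin(5t)·(-1,2) - cos(5t)·(-1,1)).
General solution: c_1X_1 + c_2X_2.

x(t) = -c_1e^(2t)sin(5t) - c_1e^(2t)cos(5t) - c_2e^(2t)sin(5t) + c_2e^(2t)cos(5t), z(t) = c_1e^(2t)sin(5t) + 2c_1e^(2t)cos(5t) + 2c_2e^(2t)sin(5t) - c_2e^(2t)cos(5t)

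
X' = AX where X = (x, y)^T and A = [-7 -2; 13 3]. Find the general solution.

Coefficient matrix A = [[-7, -2], [13, 3]].
Characteristic polynomial det(A - λI) = λ^2 + 4λ + 5 = 0.
Eigenvalues λ = -2 ± i (complex conjugate pair).
For λ=-2+i: an eigenvector is (-1,3) - i(-1,2) = (-1 + i, 3 - 2i).
A real fundamental pair from Re and Im of e^((-2+i)t)v: X_1 = e^(-2t)(cos(t)·(-1,3) + sin(t)·(-1,2)), X_2 = e^(-2t)(sin(t)·(-1,3) - cos(t)·(-1,2)).
General solution: K_1X_1 + K_2X_2.

x(t) = -K_1e^(-2t)sin(t) - K_1e^(-2t)cos(t) - K_2e^(-2t)sin(t) + K_2e^(-2t)cos(t), y(t) = 2K_1e^(-2t)sin(t) + 3K_1e^(-2t)cos(t) + 3K_2e^(-2t)sin(t) - 2K_2e^(-2t)cos(t)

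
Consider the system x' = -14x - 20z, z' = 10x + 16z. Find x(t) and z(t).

x(t) = -c_1e^(6t) + 2c_2e^(-4t), z(t) = c_1e^(6t) - c_2e^(-4t)

Coefficient matrix A = [[-14, -20], [10, 16]].
Characteristic polynomial det(A - λI) = λ^2 - 2λ - 24 = 0.
Eigenvalues λ = 6, -4.
For λ=6: (A-λI) row 1 is [-20, -20], so an eigenvector is (-1, 1).
For λ=-4: (A-λI) row 1 is [-10, -20], so an eigenvector is (2, -1).
General solution: c_1e^(6t)(-1,1) + c_2e^(-4t)(2,-1).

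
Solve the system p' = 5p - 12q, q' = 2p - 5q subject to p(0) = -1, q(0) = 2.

p(t) = -15e^(t) + 14e^(-t), q(t) = -5e^(t) + 7e^(-t)

Coefficient matrix A = [[5, -12], [2, -5]].
Characteristic polynomial det(A - λI) = λ^2 - 1 = 0.
Eigenvalues λ = 1, -1.
For λ=1: (A-λI) row 1 is [4, -12], so an eigenvector is (3, 1).
For λ=-1: (A-λI) row 1 is [6, -12], so an eigenvector is (-2, -1).
General solution: C_1e^(t)(3,1) + C_2e^(-t)(-2,-1).
Applying p(0)=-1, q(0)=2 gives C_1=-5, C_2=-7.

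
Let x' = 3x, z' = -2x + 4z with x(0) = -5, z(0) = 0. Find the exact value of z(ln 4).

1920

A = [[3,0],[-2,4]]; eigenvalues λ = 3, 4.
Eigenvectors: (-1,-2) for λ=3, (0,-1) for λ=4.
From the initial condition, c_1 = 5, c_2 = -10.
z(ln 4) = (5)(4^3)(-2) + (-10)(4^4)(-1) = 1920.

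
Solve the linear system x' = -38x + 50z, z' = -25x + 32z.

x(t) = 3C_1e^(-3t)sin(5t) + C_1e^(-3t)cos(5t) + C_2e^(-3t)sin(5t) - 3C_2e^(-3t)cos(5t), z(t) = 2C_1e^(-3t)sin(5t) + C_1e^(-3t)cos(5t) + C_2e^(-3t)sin(5t) - 2C_2e^(-3t)cos(5t)

Coefficient matrix A = [[-38, 50], [-25, 32]].
Characteristic polynomial det(A - λI) = λ^2 + 6λ + 34 = 0.
Eigenvalues λ = -3 ± 5i (complex conjugate pair).
For λ=-3+5i: an eigenvector is (1,1) - i(3,2) = (1 - 3i, 1 - 2i).
A real fundamental pair from Re and Im of e^((-3+5i)t)v: X_1 = e^(-3t)(cos(5t)·(1,1) + sin(5t)·(3,2)), X_2 = e^(-3t)(sin(5t)·(1,1) - cos(5t)·(3,2)).
General solution: C_1X_1 + C_2X_2.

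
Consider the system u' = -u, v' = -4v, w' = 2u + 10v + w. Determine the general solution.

u(t) = c_1e^(-t), v(t) = c_2e^(-4t), w(t) = -c_1e^(-t) - 2c_2e^(-4t) + c_3e^(t)

Coefficient matrix A = [[-1, 0, 0], [0, -4, 0], [2, 10, 1]].
det(A - λI) = 0 gives eigenvalues λ = -1, -4, 1.
For λ=-1: eigenvector (1,0,-1).
For λ=-4: eigenvector (0,1,-2).
For λ=1: eigenvector (0,0,1).
General solution: c_1e^(-t)(1,0,-1) + c_2e^(-4t)(0,1,-2) + c_3e^(t)(0,0,1).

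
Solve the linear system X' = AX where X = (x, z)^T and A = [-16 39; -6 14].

x(t) = 2c_1e^(-t)sin(3t) - 3c_1e^(-t)cos(3t) - 3c_2e^(-t)sin(3t) - 2c_2e^(-t)cos(3t), z(t) = c_1e^(-t)sin(3t) - c_1e^(-t)cos(3t) - c_2e^(-t)sin(3t) - c_2e^(-t)cos(3t)

Coefficient matrix A = [[-16, 39], [-6, 14]].
Characteristic polynomial det(A - λI) = λ^2 + 2λ + 10 = 0.
Eigenvalues λ = -1 ± 3i (complex conjugate pair).
For λ=-1+3i: an eigenvector is (-3,-1) - i(2,1) = (-3 - 2i, -1 - i).
A real fundamental pair from Re and Im of e^((-1+3i)t)v: X_1 = e^(-t)(cos(3t)·(-3,-1) + sin(3t)·(2,1)), X_2 = e^(-t)(sin(3t)·(-3,-1) - cos(3t)·(2,1)).
General solution: c_1X_1 + c_2X_2.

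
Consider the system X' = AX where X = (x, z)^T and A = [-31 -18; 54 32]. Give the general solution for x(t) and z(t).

Coefficient matrix A = [[-31, -18], [54, 32]].
Characteristic polynomial det(A - λI) = λ^2 - λ - 20 = 0.
Eigenvalues λ = -4, 5.
For λ=-4: (A-λI) row 1 is [-27, -18], so an eigenvector is (2, -3).
For λ=5: (A-λI) row 1 is [-36, -18], so an eigenvector is (1, -2).
General solution: C_1e^(-4t)(2,-3) + C_2e^(5t)(1,-2).

x(t) = 2C_1e^(-4t) + C_2e^(5t), z(t) = -3C_1e^(-4t) - 2C_2e^(5t)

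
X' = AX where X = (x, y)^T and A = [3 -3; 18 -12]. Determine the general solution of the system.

Coefficient matrix A = [[3, -3], [18, -12]].
Characteristic polynomial det(A - λI) = λ^2 + 9λ + 18 = 0.
Eigenvalues λ = -6, -3.
For λ=-6: (A-λI) row 1 is [9, -3], so an eigenvector is (-1, -3).
For λ=-3: (A-λI) row 1 is [6, -3], so an eigenvector is (1, 2).
General solution: K_1e^(-6t)(-1,-3) + K_2e^(-3t)(1,2).

x(t) = -K_1e^(-6t) + K_2e^(-3t), y(t) = -3K_1e^(-6t) + 2K_2e^(-3t)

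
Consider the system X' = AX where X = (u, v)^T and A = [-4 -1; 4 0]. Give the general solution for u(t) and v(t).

u(t) = -K_1e^(-2t) - K_2te^(-2t) + K_2e^(-2t), v(t) = 2K_1e^(-2t) + 2K_2te^(-2t) - K_2e^(-2t)

Coefficient matrix A = [[-4, -1], [4, 0]].
Characteristic polynomial det(A - λI) = λ^2 + 4λ + 4 = 0.
Single eigenvalue λ = -2 with algebraic multiplicity 2.
Eigenvector v = (-1,2); generalized eigenvector w with (A-λI)w=v is (1,-1).
General solution: e^(-2t)[K_1·v + K_2·(t·v + w)].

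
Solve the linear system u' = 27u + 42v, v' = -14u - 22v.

Coefficient matrix A = [[27, 42], [-14, -22]].
Characteristic polynomial det(A - λI) = λ^2 - 5λ - 6 = 0.
Eigenvalues λ = 6, -1.
For λ=6: (A-λI) row 1 is [21, 42], so an eigenvector is (2, -1).
For λ=-1: (A-λI) row 1 is [28, 42], so an eigenvector is (-3, 2).
General solution: c_1e^(6t)(2,-1) + c_2e^(-t)(-3,2).

u(t) = 2c_1e^(6t) - 3c_2e^(-t), v(t) = -c_1e^(6t) + 2c_2e^(-t)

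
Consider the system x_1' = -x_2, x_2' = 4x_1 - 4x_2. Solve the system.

x_1(t) = K_1e^(-2t) + K_2te^(-2t) + K_2e^(-2t), x_2(t) = 2K_1e^(-2t) + 2K_2te^(-2t) + K_2e^(-2t)

Coefficient matrix A = [[0, -1], [4, -4]].
Characteristic polynomial det(A - λI) = λ^2 + 4λ + 4 = 0.
Single eigenvalue λ = -2 with algebraic multiplicity 2.
Eigenvector v = (1,2); generalized eigenvector w with (A-λI)w=v is (1,1).
General solution: e^(-2t)[K_1·v + K_2·(t·v + w)].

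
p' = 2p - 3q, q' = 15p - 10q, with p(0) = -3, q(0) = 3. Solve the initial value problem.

Coefficient matrix A = [[2, -3], [15, -10]].
Characteristic polynomial det(A - λI) = λ^2 + 8λ + 25 = 0.
Eigenvalues λ = -4 ± 3i (complex conjugate pair).
For λ=-4+3i: an eigenvector is (0,-1) - i(1,2) = (0 - i, -1 - 2i).
A real fundamental pair from Re and Im of e^((-4+3i)t)v: X_1 = e^(-4t)(cos(3t)·(0,-1) + sin(3t)·(1,2)), X_2 = e^(-4t)(sin(3t)·(0,-1) - cos(3t)·(1,2)).
General solution: c_1X_1 + c_2X_2.
Applying p(0)=-3, q(0)=3 gives c_1=-9, c_2=3.

p(t) = -9e^(-4t)sin(3t) - 3e^(-4t)cos(3t), q(t) = -21e^(-4t)sin(3t) + 3e^(-4t)cos(3t)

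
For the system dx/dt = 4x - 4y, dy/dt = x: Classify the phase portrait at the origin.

unstable improper node

A = [[4,-4],[1,0]]; det(A-λI) = λ^2 - 4λ + 4.
repeated λ = 2 with a single eigenvector.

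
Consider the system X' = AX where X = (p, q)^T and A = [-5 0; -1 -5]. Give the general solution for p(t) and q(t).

Coefficient matrix A = [[-5, 0], [-1, -5]].
Characteristic polynomial det(A - λI) = λ^2 + 10λ + 25 = 0.
Single eigenvalue λ = -5 with algebraic multiplicity 2.
Eigenvector v = (0,1); generalized eigenvector w with (A-λI)w=v is (-1,-1).
General solution: e^(-5t)[C_1·v + C_2·(t·v + w)].

p(t) = -C_2e^(-5t), q(t) = C_1e^(-5t) + C_2te^(-5t) - C_2e^(-5t)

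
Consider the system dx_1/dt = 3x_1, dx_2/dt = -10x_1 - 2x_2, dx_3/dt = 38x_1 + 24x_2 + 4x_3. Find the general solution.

Coefficient matrix A = [[3, 0, 0], [-10, -2, 0], [38, 24, 4]].
det(A - λI) = 0 gives eigenvalues λ = -2, 3, 4.
For λ=-2: eigenvector (0,1,-4).
For λ=3: eigenvector (1,-2,10).
For λ=4: eigenvector (0,0,1).
General solution: c_1e^(-2t)(0,1,-4) + c_2e^(3t)(1,-2,10) + c_3e^(4t)(0,0,1).

x_1(t) = c_2e^(3t), x_2(t) = c_1e^(-2t) - 2c_2e^(3t), x_3(t) = -4c_1e^(-2t) + 10c_2e^(3t) + c_3e^(4t)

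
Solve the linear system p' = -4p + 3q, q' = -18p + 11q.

Coefficient matrix A = [[-4, 3], [-18, 11]].
Characteristic polynomial det(A - λI) = λ^2 - 7λ + 10 = 0.
Eigenvalues λ = 2, 5.
For λ=2: (A-λI) row 1 is [-6, 3], so an eigenvector is (1, 2).
For λ=5: (A-λI) row 1 is [-9, 3], so an eigenvector is (-1, -3).
General solution: c_1e^(2t)(1,2) + c_2e^(5t)(-1,-3).

p(t) = c_1e^(2t) - c_2e^(5t), q(t) = 2c_1e^(2t) - 3c_2e^(5t)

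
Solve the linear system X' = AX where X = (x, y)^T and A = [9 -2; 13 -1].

x(t) = -C_1e^(4t)sin(t) - C_1e^(4t)cos(t) - C_2e^(4t)sin(t) + C_2e^(4t)cos(t), y(t) = -3C_1e^(4t)sin(t) - 2C_1e^(4t)cos(t) - 2C_2e^(4t)sin(t) + 3C_2e^(4t)cos(t)

Coefficient matrix A = [[9, -2], [13, -1]].
Characteristic polynomial det(A - λI) = λ^2 - 8λ + 17 = 0.
Eigenvalues λ = 4 ± i (complex conjugate pair).
For λ=4+i: an eigenvector is (-1,-2) - i(-1,-3) = (-1 + i, -2 + 3i).
A real fundamental pair from Re and Im of e^((4+i)t)v: X_1 = e^(4t)(cos(t)·(-1,-2) + sin(t)·(-1,-3)), X_2 = e^(4t)(sin(t)·(-1,-2) - cos(t)·(-1,-3)).
General solution: C_1X_1 + C_2X_2.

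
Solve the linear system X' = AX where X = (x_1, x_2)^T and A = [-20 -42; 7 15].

x_1(t) = -3K_1e^(-6t) - 2K_2e^(t), x_2(t) = K_1e^(-6t) + K_2e^(t)

Coefficient matrix A = [[-20, -42], [7, 15]].
Characteristic polynomial det(A - λI) = λ^2 + 5λ - 6 = 0.
Eigenvalues λ = -6, 1.
For λ=-6: (A-λI) row 1 is [-14, -42], so an eigenvector is (-3, 1).
For λ=1: (A-λI) row 1 is [-21, -42], so an eigenvector is (-2, 1).
General solution: K_1e^(-6t)(-3,1) + K_2e^(t)(-2,1).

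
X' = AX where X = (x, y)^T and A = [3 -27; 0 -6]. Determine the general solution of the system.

x(t) = c_1e^(3t) - 3c_2e^(-6t), y(t) = -c_2e^(-6t)

Coefficient matrix A = [[3, -27], [0, -6]].
Characteristic polynomial det(A - λI) = λ^2 + 3λ - 18 = 0.
Eigenvalues λ = 3, -6.
For λ=3: (A-λI) row 1 is [0, -27], so an eigenvector is (1, 0).
For λ=-6: (A-λI) row 1 is [9, -27], so an eigenvector is (-3, -1).
General solution: c_1e^(3t)(1,0) + c_2e^(-6t)(-3,-1).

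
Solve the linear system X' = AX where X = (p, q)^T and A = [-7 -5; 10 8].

p(t) = -K_1e^(3t) + K_2e^(-2t), q(t) = 2K_1e^(3t) - K_2e^(-2t)

Coefficient matrix A = [[-7, -5], [10, 8]].
Characteristic polynomial det(A - λI) = λ^2 - λ - 6 = 0.
Eigenvalues λ = 3, -2.
For λ=3: (A-λI) row 1 is [-10, -5], so an eigenvector is (-1, 2).
For λ=-2: (A-λI) row 1 is [-5, -5], so an eigenvector is (1, -1).
General solution: K_1e^(3t)(-1,2) + K_2e^(-2t)(1,-1).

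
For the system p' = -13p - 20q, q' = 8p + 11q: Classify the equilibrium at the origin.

stable spiral

A = [[-13,-20],[8,11]]; det(A-λI) = λ^2 + 2λ + 17.
λ = -1 ± 4i: negative real part.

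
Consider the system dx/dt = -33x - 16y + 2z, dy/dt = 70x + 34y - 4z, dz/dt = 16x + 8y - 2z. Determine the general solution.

x(t) = -4K_1e^(2t) + K_2e^(-t) - 2K_3e^(-2t), y(t) = 9K_1e^(2t) - 2K_2e^(-t) + 4K_3e^(-2t), z(t) = 2K_1e^(2t) + K_3e^(-2t)

Coefficient matrix A = [[-33, -16, 2], [70, 34, -4], [16, 8, -2]].
det(A - λI) = 0 gives eigenvalues λ = 2, -1, -2.
For λ=2: eigenvector (-4,9,2).
For λ=-1: eigenvector (1,-2,0).
For λ=-2: eigenvector (-2,4,1).
General solution: K_1e^(2t)(-4,9,2) + K_2e^(-t)(1,-2,0) + K_3e^(-2t)(-2,4,1).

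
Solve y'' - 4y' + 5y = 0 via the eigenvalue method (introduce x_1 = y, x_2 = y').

Let x_1 = y, x_2 = y'. Then x_1' = x_2 and x_2' = -5x_1 + 4x_2.
A = [[0,1],[-5,4]]; det(A-λI) = λ^2 - 4λ + 5.
Eigenvalues λ = 2 ± i.

y(t) = c_1e^(2t)cos(t) + c_2e^(2t)sin(t)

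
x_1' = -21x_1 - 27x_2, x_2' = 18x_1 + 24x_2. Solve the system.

x_1(t) = -3c_1e^(-3t) + c_2e^(6t), x_2(t) = 2c_1e^(-3t) - c_2e^(6t)

Coefficient matrix A = [[-21, -27], [18, 24]].
Characteristic polynomial det(A - λI) = λ^2 - 3λ - 18 = 0.
Eigenvalues λ = -3, 6.
For λ=-3: (A-λI) row 1 is [-18, -27], so an eigenvector is (-3, 2).
For λ=6: (A-λI) row 1 is [-27, -27], so an eigenvector is (1, -1).
General solution: c_1e^(-3t)(-3,2) + c_2e^(6t)(1,-1).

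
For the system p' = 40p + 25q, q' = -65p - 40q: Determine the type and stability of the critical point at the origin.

center

A = [[40,25],[-65,-40]]; det(A-λI) = λ^2 + 25.
λ = 0 ± 5i: zero real part.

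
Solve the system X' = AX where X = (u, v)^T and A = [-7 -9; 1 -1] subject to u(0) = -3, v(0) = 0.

Coefficient matrix A = [[-7, -9], [1, -1]].
Characteristic polynomial det(A - λI) = λ^2 + 8λ + 16 = 0.
Single eigenvalue λ = -4 with algebraic multiplicity 2.
Eigenvector v = (-3,1); generalized eigenvector w with (A-λI)w=v is (1,0).
General solution: e^(-4t)[c_1·v + c_2·(t·v + w)].
Applying u(0)=-3, v(0)=0 gives c_1=0, c_2=-3.

u(t) = 9te^(-4t) - 3e^(-4t), v(t) = -3te^(-4t)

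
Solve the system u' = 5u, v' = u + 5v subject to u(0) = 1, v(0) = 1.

u(t) = e^(5t), v(t) = te^(5t) + e^(5t)

Coefficient matrix A = [[5, 0], [1, 5]].
Characteristic polynomial det(A - λI) = λ^2 - 10λ + 25 = 0.
Single eigenvalue λ = 5 with algebraic multiplicity 2.
Eigenvector v = (0,1); generalized eigenvector w with (A-λI)w=v is (1,-1).
General solution: e^(5t)[C_1·v + C_2·(t·v + w)].
Applying u(0)=1, v(0)=1 gives C_1=2, C_2=1.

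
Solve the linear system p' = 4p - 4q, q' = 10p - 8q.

Coefficient matrix A = [[4, -4], [10, -8]].
Characteristic polynomial det(A - λI) = λ^2 + 4λ + 8 = 0.
Eigenvalues λ = -2 ± 2i (complex conjugate pair).
For λ=-2+2i: an eigenvector is (-1,-1) - i(-1,-2) = (-1 + i, -1 + 2i).
A real fundamental pair from Re and Im of e^((-2+2i)t)v: X_1 = e^(-2t)(cos(2t)·(-1,-1) + sin(2t)·(-1,-2)), X_2 = e^(-2t)(sin(2t)·(-1,-1) - cos(2t)·(-1,-2)).
General solution: C_1X_1 + C_2X_2.

p(t) = -C_1e^(-2t)sin(2t) - C_1e^(-2t)cos(2t) - C_2e^(-2t)sin(2t) + C_2e^(-2t)cos(2t), q(t) = -2C_1e^(-2t)sin(2t) - C_1e^(-2t)cos(2t) - C_2e^(-2t)sin(2t) + 2C_2e^(-2t)cos(2t)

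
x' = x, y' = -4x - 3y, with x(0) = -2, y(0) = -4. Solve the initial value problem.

x(t) = -2e^(t), y(t) = 2e^(t) - 6e^(-3t)

Coefficient matrix A = [[1, 0], [-4, -3]].
Characteristic polynomial det(A - λI) = λ^2 + 2λ - 3 = 0.
Eigenvalues λ = -3, 1.
For λ=-3: (A-λI) row 1 is [4, 0], so an eigenvector is (0, -1).
For λ=1: (A-λI) row 2 is [-4, -4], so an eigenvector is (1, -1).
General solution: C_1e^(-3t)(0,-1) + C_2e^(t)(1,-1).
Applying x(0)=-2, y(0)=-4 gives C_1=6, C_2=-2.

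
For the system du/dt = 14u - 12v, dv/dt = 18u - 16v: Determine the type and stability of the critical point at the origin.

saddle

A = [[14,-12],[18,-16]]; det(A-λI) = λ^2 + 2λ - 8.
λ = -4, 2: opposite signs.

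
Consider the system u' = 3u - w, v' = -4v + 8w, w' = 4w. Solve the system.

u(t) = K_1e^(3t) - K_3e^(4t), v(t) = K_2e^(-4t) + K_3e^(4t), w(t) = K_3e^(4t)

Coefficient matrix A = [[3, 0, -1], [0, -4, 8], [0, 0, 4]].
det(A - λI) = 0 gives eigenvalues λ = 3, -4, 4.
For λ=3: eigenvector (1,0,0).
For λ=-4: eigenvector (0,1,0).
For λ=4: eigenvector (-1,1,1).
General solution: K_1e^(3t)(1,0,0) + K_2e^(-4t)(0,1,0) + K_3e^(4t)(-1,1,1).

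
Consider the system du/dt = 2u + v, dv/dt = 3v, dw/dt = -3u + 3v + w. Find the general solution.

Coefficient matrix A = [[2, 1, 0], [0, 3, 0], [-3, 3, 1]].
det(A - λI) = 0 gives eigenvalues λ = 1, 2, 3.
For λ=1: eigenvector (0,0,1).
For λ=2: eigenvector (-1,0,3).
For λ=3: eigenvector (1,1,0).
General solution: C_1e^(t)(0,0,1) + C_2e^(2t)(-1,0,3) + C_3e^(3t)(1,1,0).

u(t) = -C_2e^(2t) + C_3e^(3t), v(t) = C_3e^(3t), w(t) = C_1e^(t) + 3C_2e^(2t)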